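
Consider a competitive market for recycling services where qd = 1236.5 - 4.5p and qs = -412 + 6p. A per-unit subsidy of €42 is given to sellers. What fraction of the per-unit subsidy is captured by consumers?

Pre-subsidy: 1236.5 - 4.5p = -412 + 6p gives p* = 157, q* = 530.
With the subsidy, sellers receive ps = pb + 42 for each unit, where pb is the price buyers pay.
Supply in terms of pb becomes qs = -412 + 6(pb + 42) = -160 + 6pb. Setting this equal to demand: 1236.5 - 4.5pb = -160 + 6pb, so pb = 133.
Sellers receive ps = 133 + 42 = 175; q' = 1236.5 − 4.5·133 = 638.
Buyers' price falls by p* − pb = 157 − 133 = 24; sellers' price rises by ps − p* = 175 − 157 = 18.
So consumers capture 24/42 = 4/7 of each unit of subsidy.

Consumer share = 4/7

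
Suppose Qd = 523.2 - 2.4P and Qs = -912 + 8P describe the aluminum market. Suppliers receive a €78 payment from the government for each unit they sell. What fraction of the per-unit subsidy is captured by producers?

Pre-subsidy: 523.2 - 2.4P = -912 + 8P gives P* = 138, Q* = 192.
With the subsidy, sellers receive Ps = Pb + 78 for each unit, where Pb is the price buyers pay.
Supply in terms of Pb becomes Qs = -912 + 8(Pb + 78) = -288 + 8Pb. Setting this equal to demand: 523.2 - 2.4Pb = -288 + 8Pb, so Pb = 78.
Sellers receive Ps = 78 + 78 = 156; Q' = 523.2 − 2.4·78 = 336.
Buyers' price falls by P* − Pb = 138 − 78 = 60; sellers' price rises by Ps − P* = 156 − 138 = 18.
So producers capture 18/78 = 3/13 of each unit of subsidy.

Producer share = 3/13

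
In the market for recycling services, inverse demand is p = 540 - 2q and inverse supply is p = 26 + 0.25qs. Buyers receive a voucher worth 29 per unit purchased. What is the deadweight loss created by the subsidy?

Deadweight loss = 1682/9

Pre-subsidy: 540 - 2q = 26 + 0.25q gives q* = 2056/9 and p* = 748/9.
With the rebate, buyers effectively pay pb = ps − 29, where ps is the price sellers receive.
On the curves, pb = 540 - 2q and ps = 26 + 0.25q; the wedge ps − pb = 29 gives 26 + 0.25q − (540 - 2q) = 29, so q' = 724/3.
Then pb = 540 − 2·(724/3) = 172/3 and ps = 26 + 0.25·(724/3) = 259/3.
The subsidy expands output by 724/3 − 2056/9 = 116/9 past the efficient level; on those units the gap between marginal cost and willingness to pay runs from 0 up to 29.
DWL = ½ × 29 × 116/9 = 1682/9.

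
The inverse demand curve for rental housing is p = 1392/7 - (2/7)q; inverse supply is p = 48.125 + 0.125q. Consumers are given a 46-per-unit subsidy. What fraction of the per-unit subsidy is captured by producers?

Producer share = 7/23

Pre-subsidy: 1392/7 - (2/7)q = 48.125 + 0.125q gives q* = 367 and p* = 94.
With the rebate, buyers effectively pay pb = ps − 46, where ps is the price sellers receive.
On the curves, pb = 1392/7 - (2/7)q and ps = 48.125 + 0.125q; the wedge ps − pb = 46 gives 48.125 + 0.125q − (1392/7 - (2/7)q) = 46, so q' = 479.
Then pb = 1392/7 − (2/7)·479 = 62 and ps = 48.125 + 0.125·479 = 108.
Buyers' price falls by p* − pb = 94 − 62 = 32; sellers' price rises by ps − p* = 108 − 94 = 14.
So producers capture 14/46 = 7/23 of each unit of subsidy.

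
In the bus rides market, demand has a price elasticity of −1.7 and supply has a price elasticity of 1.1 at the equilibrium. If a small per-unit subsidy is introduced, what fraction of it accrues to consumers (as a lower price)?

For a small subsidy around the equilibrium, the benefit split depends on the relative slopes, which at a point are proportional to the elasticities.
Buyer share = εs/(εs + |εd|) = 1.1/(1.1 + 1.7) = 11/28; seller share = |εd|/(εs + |εd|) = 17/28.

Consumer share = 11/28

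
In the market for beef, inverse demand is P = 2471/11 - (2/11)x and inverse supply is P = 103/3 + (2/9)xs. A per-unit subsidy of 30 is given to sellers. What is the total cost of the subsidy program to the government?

Pre-subsidy: 2471/11 - (2/11)x = 103/3 + (2/9)x gives x* = 471 and P* = 139.
With the subsidy, sellers receive Ps = Pb + 30 for each unit, where Pb is the price buyers pay.
On the curves, Pb = 2471/11 - (2/11)x and Ps = 103/3 + (2/9)x; the wedge Ps − Pb = 30 gives 103/3 + (2/9)x − (2471/11 - (2/11)x) = 30, so x' = 545.25.
Then Pb = 2471/11 − (2/11)·545.25 = 125.5 and Ps = 103/3 + (2/9)·545.25 = 155.5.
Government outlay = subsidy × quantity = 30 × 545.25 = 16357.5.

Government cost = 16357.5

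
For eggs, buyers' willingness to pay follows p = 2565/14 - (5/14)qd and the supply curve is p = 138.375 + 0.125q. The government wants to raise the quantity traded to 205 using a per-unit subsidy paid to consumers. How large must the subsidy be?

Required subsidy s = 54 per unit

At q = 205, from the demand curve buyers pay pb = 2565/14 − (5/14)·205 = 110; from the supply curve sellers need ps = 138.375 + 0.125·205 = 164.
The subsidy must fill the gap: s = ps − pb = 164 − 110 = 54.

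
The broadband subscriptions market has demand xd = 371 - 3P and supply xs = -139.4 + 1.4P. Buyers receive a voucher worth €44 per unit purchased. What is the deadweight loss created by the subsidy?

Pre-subsidy: 371 - 3P = -139.4 + 1.4P gives P* = 116, x* = 23.
With the rebate, buyers effectively pay Pb = Ps − 44, where Ps is the price sellers receive.
Demand in terms of Ps becomes xd = 371 − 3(Ps − 44) = 503 - 3Ps. Setting this equal to supply: 503 - 3Ps = -139.4 + 1.4Ps, so Ps = 146.
Buyers pay Pb = 146 − 44 = 102; x' = -139.4 + 1.4·146 = 65.
The subsidy expands output by 65 − 23 = 42 past the efficient level; on those units the gap between marginal cost and willingness to pay runs from 0 up to 44.
DWL = ½ × 44 × 42 = 924.

Deadweight loss = €924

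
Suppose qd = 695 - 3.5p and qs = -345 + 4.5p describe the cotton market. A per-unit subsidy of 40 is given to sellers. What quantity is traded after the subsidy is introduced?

Pre-subsidy: 695 - 3.5p = -345 + 4.5p gives p* = 130, q* = 240.
With the subsidy, sellers receive ps = pb + 40 for each unit, where pb is the price buyers pay.
Supply in terms of pb becomes qs = -345 + 4.5(pb + 40) = -165 + 4.5pb. Setting this equal to demand: 695 - 3.5pb = -165 + 4.5pb, so pb = 107.5.
Sellers receive ps = 107.5 + 40 = 147.5; q' = 695 − 3.5·107.5 = 318.75.

q' = 318.75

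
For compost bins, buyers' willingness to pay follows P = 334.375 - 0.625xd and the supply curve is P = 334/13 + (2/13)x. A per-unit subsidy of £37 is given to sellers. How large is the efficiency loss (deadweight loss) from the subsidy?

Deadweight loss = 71188/81

Pre-subsidy: 334.375 - 0.625x = 334/13 + (2/13)x gives x* = 1189/3 and P* = 260/3.
With the subsidy, sellers receive Ps = Pb + 37 for each unit, where Pb is the price buyers pay.
On the curves, Pb = 334.375 - 0.625x and Ps = 334/13 + (2/13)x; the wedge Ps − Pb = 37 gives 334/13 + (2/13)x − (334.375 - 0.625x) = 37, so x' = 35951/81.
Then Pb = 334.375 − 0.625·(35951/81) = 4615/81 and Ps = 334/13 + (2/13)·(35951/81) = 7612/81.
The subsidy expands output by 35951/81 − 1189/3 = 3848/81 past the efficient level; on those units the gap between marginal cost and willingness to pay runs from 0 up to 37.
DWL = ½ × 37 × 3848/81 = 71188/81.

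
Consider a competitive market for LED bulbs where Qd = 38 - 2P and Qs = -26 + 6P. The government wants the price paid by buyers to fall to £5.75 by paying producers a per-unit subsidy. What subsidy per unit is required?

At a buyer price of 5.75, quantity demanded is 38 − 2·5.75 = 26.5.
Sellers supply 26.5 only when they receive Ps with -26 + 6·Ps = 26.5, i.e. Ps = 8.75.
s = Ps − Pb = 8.75 − 5.75 = 3.

Required subsidy s = £3 per unit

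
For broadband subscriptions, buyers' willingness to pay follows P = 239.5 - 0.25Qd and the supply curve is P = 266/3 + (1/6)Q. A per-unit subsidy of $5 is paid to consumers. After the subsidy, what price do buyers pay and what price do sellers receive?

Pre-subsidy: 239.5 - 0.25Q = 266/3 + (1/6)Q gives Q* = 362 and P* = 149.
With the rebate, buyers effectively pay Pb = Ps − 5, where Ps is the price sellers receive.
On the curves, Pb = 239.5 - 0.25Q and Ps = 266/3 + (1/6)Q; the wedge Ps − Pb = 5 gives 266/3 + (1/6)Q − (239.5 - 0.25Q) = 5, so Q' = 374.
Then Pb = 239.5 − 0.25·374 = 146 and Ps = 266/3 + (1/6)·374 = 151.

Buyers pay $146; sellers receive $151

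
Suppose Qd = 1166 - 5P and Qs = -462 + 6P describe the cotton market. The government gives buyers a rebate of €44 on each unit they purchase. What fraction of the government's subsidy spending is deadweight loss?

Pre-subsidy: 1166 - 5P = -462 + 6P gives P* = 148, Q* = 426.
With the rebate, buyers effectively pay Pb = Ps − 44, where Ps is the price sellers receive.
Demand in terms of Ps becomes Qd = 1166 − 5(Ps − 44) = 1386 - 5Ps. Setting this equal to supply: 1386 - 5Ps = -462 + 6Ps, so Ps = 168.
Buyers pay Pb = 168 − 44 = 124; Q' = -462 + 6·168 = 546.
ΔCS = ½(426 + 546)(148 − 124) = 11664; ΔPS = ½(426 + 546)(168 − 148) = 9720.
Government spending = 44 × 546 = 24024.
DWL = ½ × 44 × (546 − 426) = 2640; fraction = 2640 / 24024 = 10/91.

DWL / government spending = 10/91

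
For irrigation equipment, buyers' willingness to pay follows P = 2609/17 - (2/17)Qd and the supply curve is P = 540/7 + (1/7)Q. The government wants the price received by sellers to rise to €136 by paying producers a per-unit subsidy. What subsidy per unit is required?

At a seller price of 136, quantity supplied is -540 + 7·136 = 412.
Buyers absorb 412 only when they pay Pb = 2609/17 − (2/17)·412 = 105.
s = Ps − Pb = 136 − 105 = 31.

Required subsidy s = €31 per unit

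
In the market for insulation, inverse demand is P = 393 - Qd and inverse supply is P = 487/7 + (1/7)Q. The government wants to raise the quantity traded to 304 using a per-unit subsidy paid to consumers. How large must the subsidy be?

At Q = 304, from the demand curve buyers pay Pb = 393 − 1·304 = 89; from the supply curve sellers need Ps = 487/7 + (1/7)·304 = 113.
The subsidy must fill the gap: s = Ps − Pb = 113 − 89 = 24.

Required subsidy s = 24 per unit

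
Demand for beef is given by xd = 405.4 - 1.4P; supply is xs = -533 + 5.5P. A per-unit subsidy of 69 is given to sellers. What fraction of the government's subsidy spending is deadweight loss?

DWL / government spending = 77/584

Pre-subsidy: 405.4 - 1.4P = -533 + 5.5P gives P* = 136, x* = 215.
With the subsidy, sellers receive Ps = Pb + 69 for each unit, where Pb is the price buyers pay.
Supply in terms of Pb becomes xs = -533 + 5.5(Pb + 69) = -153.5 + 5.5Pb. Setting this equal to demand: 405.4 - 1.4Pb = -153.5 + 5.5Pb, so Pb = 81.
Sellers receive Ps = 81 + 69 = 150; x' = 405.4 − 1.4·81 = 292.
ΔCS = ½(215 + 292)(136 − 81) = 13942.5; ΔPS = ½(215 + 292)(150 − 136) = 3549.
Government spending = 69 × 292 = 20148.
DWL = ½ × 69 × (292 − 215) = 2656.5; fraction = 2656.5 / 20148 = 77/584.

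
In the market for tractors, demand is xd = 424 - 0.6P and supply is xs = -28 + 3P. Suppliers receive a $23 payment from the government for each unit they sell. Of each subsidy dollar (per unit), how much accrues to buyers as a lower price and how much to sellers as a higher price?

Pre-subsidy: 424 - 0.6P = -28 + 3P gives P* = 1130/9, x* = 1046/3.
With the subsidy, sellers receive Ps = Pb + 23 for each unit, where Pb is the price buyers pay.
Supply in terms of Pb becomes xs = -28 + 3(Pb + 23) = 41 + 3Pb. Setting this equal to demand: 424 - 0.6Pb = 41 + 3Pb, so Pb = 1915/18.
Sellers receive Ps = 1915/18 + 23 = 2329/18; x' = 424 − 0.6·(1915/18) = 2161/6.
Buyers' price falls by P* − Pb = 1130/9 − 1915/18 = 115/6; sellers' price rises by Ps − P* = 2329/18 − 1130/9 = 23/6.

Buyers gain 115/6 per unit; sellers gain 23/6 per unit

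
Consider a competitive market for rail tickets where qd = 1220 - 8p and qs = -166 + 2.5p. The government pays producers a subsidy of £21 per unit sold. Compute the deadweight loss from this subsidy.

Pre-subsidy: 1220 - 8p = -166 + 2.5p gives p* = 132, q* = 164.
With the subsidy, sellers receive ps = pb + 21 for each unit, where pb is the price buyers pay.
Supply in terms of pb becomes qs = -166 + 2.5(pb + 21) = -113.5 + 2.5pb. Setting this equal to demand: 1220 - 8pb = -113.5 + 2.5pb, so pb = 127.
Sellers receive ps = 127 + 21 = 148; q' = 1220 − 8·127 = 204.
The subsidy expands output by 204 − 164 = 40 past the efficient level; on those units the gap between marginal cost and willingness to pay runs from 0 up to 21.
DWL = ½ × 21 × 40 = 420.

Deadweight loss = £420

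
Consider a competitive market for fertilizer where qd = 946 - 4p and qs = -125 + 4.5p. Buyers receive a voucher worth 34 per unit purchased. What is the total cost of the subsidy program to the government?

Government cost = 17476

Pre-subsidy: 946 - 4p = -125 + 4.5p gives p* = 126, q* = 442.
With the rebate, buyers effectively pay pb = ps − 34, where ps is the price sellers receive.
Demand in terms of ps becomes qd = 946 − 4(ps − 34) = 1082 - 4ps. Setting this equal to supply: 1082 - 4ps = -125 + 4.5ps, so ps = 142.
Buyers pay pb = 142 − 34 = 108; q' = -125 + 4.5·142 = 514.
Government outlay = subsidy × quantity = 34 × 514 = 17476.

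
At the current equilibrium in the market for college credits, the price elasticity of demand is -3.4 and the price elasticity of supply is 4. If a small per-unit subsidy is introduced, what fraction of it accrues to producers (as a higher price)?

Producer share = 17/37

For a small subsidy around the equilibrium, the benefit split depends on the relative slopes, which at a point are proportional to the elasticities.
Buyer share = εs/(εs + |εd|) = 4/(4 + 3.4) = 20/37; seller share = |εd|/(εs + |εd|) = 17/37.
So producers capture 17/37 of the subsidy.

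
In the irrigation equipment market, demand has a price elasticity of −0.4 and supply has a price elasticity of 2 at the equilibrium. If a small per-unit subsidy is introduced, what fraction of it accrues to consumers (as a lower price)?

Consumer share = 5/6

For a small subsidy around the equilibrium, the benefit split depends on the relative slopes, which at a point are proportional to the elasticities.
Buyer share = εs/(εs + |εd|) = 2/(2 + 0.4) = 5/6; seller share = |εd|/(εs + |εd|) = 1/6.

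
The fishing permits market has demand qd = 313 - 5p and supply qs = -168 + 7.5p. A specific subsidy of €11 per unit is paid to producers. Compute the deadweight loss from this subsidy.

Pre-subsidy: 313 - 5p = -168 + 7.5p gives p* = 38.48, q* = 120.6.
With the subsidy, sellers receive ps = pb + 11 for each unit, where pb is the price buyers pay.
Supply in terms of pb becomes qs = -168 + 7.5(pb + 11) = -85.5 + 7.5pb. Setting this equal to demand: 313 - 5pb = -85.5 + 7.5pb, so pb = 31.88.
Sellers receive ps = 31.88 + 11 = 42.88; q' = 313 − 5·31.88 = 153.6.
The subsidy expands output by 153.6 − 120.6 = 33 past the efficient level; on those units the gap between marginal cost and willingness to pay runs from 0 up to 11.
DWL = ½ × 11 × 33 = 181.5.

Deadweight loss = €181.5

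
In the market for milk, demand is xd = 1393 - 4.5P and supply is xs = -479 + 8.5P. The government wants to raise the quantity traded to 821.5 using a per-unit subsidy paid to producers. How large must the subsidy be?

At x = 821.5, invert demand for the buyer price: Pb = (1393 − 821.5)/4.5 = 127; invert supply for the seller price: Ps = (821.5 − (-479))/8.5 = 153.
The subsidy must fill the gap: s = Ps − Pb = 153 − 127 = 26.

Required subsidy s = 26 per unit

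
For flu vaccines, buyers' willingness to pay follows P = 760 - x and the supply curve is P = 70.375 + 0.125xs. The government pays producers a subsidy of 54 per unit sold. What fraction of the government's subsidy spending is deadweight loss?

Pre-subsidy: 760 - x = 70.375 + 0.125x gives x* = 613 and P* = 147.
With the subsidy, sellers receive Ps = Pb + 54 for each unit, where Pb is the price buyers pay.
On the curves, Pb = 760 - x and Ps = 70.375 + 0.125x; the wedge Ps − Pb = 54 gives 70.375 + 0.125x − (760 - x) = 54, so x' = 661.
Then Pb = 760 − 1·661 = 99 and Ps = 70.375 + 0.125·661 = 153.
ΔCS = ½(613 + 661)(147 − 99) = 30576; ΔPS = ½(613 + 661)(153 − 147) = 3822.
Government spending = 54 × 661 = 35694.
DWL = ½ × 54 × (661 − 613) = 1296; fraction = 1296 / 35694 = 24/661.

DWL / government spending = 24/661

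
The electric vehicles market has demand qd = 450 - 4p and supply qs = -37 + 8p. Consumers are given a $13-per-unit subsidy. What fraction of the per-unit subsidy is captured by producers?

Producer share = 1/3

Pre-subsidy: 450 - 4p = -37 + 8p gives p* = 487/12, q* = 863/3.
With the rebate, buyers effectively pay pb = ps − 13, where ps is the price sellers receive.
Demand in terms of ps becomes qd = 450 − 4(ps − 13) = 502 - 4ps. Setting this equal to supply: 502 - 4ps = -37 + 8ps, so ps = 539/12.
Buyers pay pb = 539/12 − 13 = 383/12; q' = -37 + 8·(539/12) = 967/3.
Buyers' price falls by p* − pb = 487/12 − 383/12 = 26/3; sellers' price rises by ps − p* = 539/12 − 487/12 = 13/3.
So producers capture (13/3)/13 = 1/3 of each unit of subsidy.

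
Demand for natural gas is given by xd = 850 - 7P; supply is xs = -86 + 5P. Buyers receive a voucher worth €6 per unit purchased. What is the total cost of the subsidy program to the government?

Government cost = €1929

Pre-subsidy: 850 - 7P = -86 + 5P gives P* = 78, x* = 304.
With the rebate, buyers effectively pay Pb = Ps − 6, where Ps is the price sellers receive.
Demand in terms of Ps becomes xd = 850 − 7(Ps − 6) = 892 - 7Ps. Setting this equal to supply: 892 - 7Ps = -86 + 5Ps, so Ps = 81.5.
Buyers pay Pb = 81.5 − 6 = 75.5; x' = -86 + 5·81.5 = 321.5.
Government outlay = subsidy × quantity = 6 × 321.5 = 1929.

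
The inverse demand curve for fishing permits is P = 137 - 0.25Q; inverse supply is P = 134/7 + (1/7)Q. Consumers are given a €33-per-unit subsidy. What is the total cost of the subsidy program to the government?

Government cost = €12672

Pre-subsidy: 137 - 0.25Q = 134/7 + (1/7)Q gives Q* = 300 and P* = 62.
With the rebate, buyers effectively pay Pb = Ps − 33, where Ps is the price sellers receive.
On the curves, Pb = 137 - 0.25Q and Ps = 134/7 + (1/7)Q; the wedge Ps − Pb = 33 gives 134/7 + (1/7)Q − (137 - 0.25Q) = 33, so Q' = 384.
Then Pb = 137 − 0.25·384 = 41 and Ps = 134/7 + (1/7)·384 = 74.
Government outlay = subsidy × quantity = 33 × 384 = 12672.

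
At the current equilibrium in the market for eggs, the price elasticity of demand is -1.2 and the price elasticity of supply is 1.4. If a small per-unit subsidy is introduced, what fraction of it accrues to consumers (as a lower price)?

For a small subsidy around the equilibrium, the benefit split depends on the relative slopes, which at a point are proportional to the elasticities.
Buyer share = εs/(εs + |εd|) = 1.4/(1.4 + 1.2) = 7/13; seller share = |εd|/(εs + |εd|) = 6/13.

Consumer share = 7/13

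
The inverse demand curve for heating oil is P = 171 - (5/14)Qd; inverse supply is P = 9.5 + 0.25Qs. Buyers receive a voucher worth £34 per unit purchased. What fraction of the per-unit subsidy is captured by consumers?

Consumer share = 10/17

Pre-subsidy: 171 - (5/14)Q = 9.5 + 0.25Q gives Q* = 266 and P* = 76.
With the rebate, buyers effectively pay Pb = Ps − 34, where Ps is the price sellers receive.
On the curves, Pb = 171 - (5/14)Q and Ps = 9.5 + 0.25Q; the wedge Ps − Pb = 34 gives 9.5 + 0.25Q − (171 - (5/14)Q) = 34, so Q' = 322.
Then Pb = 171 − (5/14)·322 = 56 and Ps = 9.5 + 0.25·322 = 90.
Buyers' price falls by P* − Pb = 76 − 56 = 20; sellers' price rises by Ps − P* = 90 − 76 = 14.
So consumers capture 20/34 = 10/17 of each unit of subsidy.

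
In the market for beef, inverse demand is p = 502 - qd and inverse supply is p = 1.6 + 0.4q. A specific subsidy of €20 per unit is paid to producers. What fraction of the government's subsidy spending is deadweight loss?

DWL / government spending = 25/1301

Pre-subsidy: 502 - q = 1.6 + 0.4q gives q* = 2502/7 and p* = 1012/7.
With the subsidy, sellers receive ps = pb + 20 for each unit, where pb is the price buyers pay.
On the curves, pb = 502 - q and ps = 1.6 + 0.4q; the wedge ps − pb = 20 gives 1.6 + 0.4q − (502 - q) = 20, so q' = 2602/7.
Then pb = 502 − 1·(2602/7) = 912/7 and ps = 1.6 + 0.4·(2602/7) = 1052/7.
ΔCS = ½(2502/7 + 2602/7)(1012/7 − 912/7) = 255200/49; ΔPS = ½(2502/7 + 2602/7)(1052/7 − 1012/7) = 102080/49.
Government spending = 20 × 2602/7 = 52040/7.
DWL = ½ × 20 × (2602/7 − 2502/7) = 1000/7; fraction = (1000/7) / (52040/7) = 25/1301.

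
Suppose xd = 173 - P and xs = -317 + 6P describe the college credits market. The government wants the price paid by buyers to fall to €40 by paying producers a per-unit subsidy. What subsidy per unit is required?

At a buyer price of 40, quantity demanded is 173 − 1·40 = 133.
Sellers supply 133 only when they receive Ps with -317 + 6·Ps = 133, i.e. Ps = 75.
s = Ps − Pb = 75 − 40 = 35.

Required subsidy s = €35 per unit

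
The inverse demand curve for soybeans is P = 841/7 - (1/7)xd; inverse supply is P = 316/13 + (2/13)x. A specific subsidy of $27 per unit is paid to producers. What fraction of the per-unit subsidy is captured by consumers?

Consumer share = 13/27

Pre-subsidy: 841/7 - (1/7)x = 316/13 + (2/13)x gives x* = 323 and P* = 74.
With the subsidy, sellers receive Ps = Pb + 27 for each unit, where Pb is the price buyers pay.
On the curves, Pb = 841/7 - (1/7)x and Ps = 316/13 + (2/13)x; the wedge Ps − Pb = 27 gives 316/13 + (2/13)x − (841/7 - (1/7)x) = 27, so x' = 414.
Then Pb = 841/7 − (1/7)·414 = 61 and Ps = 316/13 + (2/13)·414 = 88.
Buyers' price falls by P* − Pb = 74 − 61 = 13; sellers' price rises by Ps − P* = 88 − 74 = 14.
So consumers capture 13/27 = 13/27 of each unit of subsidy.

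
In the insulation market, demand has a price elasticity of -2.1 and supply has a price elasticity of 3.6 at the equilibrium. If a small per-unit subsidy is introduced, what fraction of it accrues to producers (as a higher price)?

For a small subsidy around the equilibrium, the benefit split depends on the relative slopes, which at a point are proportional to the elasticities.
Buyer share = εs/(εs + |εd|) = 3.6/(3.6 + 2.1) = 12/19; seller share = |εd|/(εs + |εd|) = 7/19.
So producers capture 7/19 of the subsidy.

Producer share = 7/19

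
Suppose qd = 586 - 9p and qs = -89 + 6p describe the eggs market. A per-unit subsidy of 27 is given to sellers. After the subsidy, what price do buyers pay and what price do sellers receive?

Buyers pay 34.2; sellers receive 61.2

Pre-subsidy: 586 - 9p = -89 + 6p gives p* = 45, q* = 181.
With the subsidy, sellers receive ps = pb + 27 for each unit, where pb is the price buyers pay.
Supply in terms of pb becomes qs = -89 + 6(pb + 27) = 73 + 6pb. Setting this equal to demand: 586 - 9pb = 73 + 6pb, so pb = 34.2.
Sellers receive ps = 34.2 + 27 = 61.2; q' = 586 − 9·34.2 = 278.2.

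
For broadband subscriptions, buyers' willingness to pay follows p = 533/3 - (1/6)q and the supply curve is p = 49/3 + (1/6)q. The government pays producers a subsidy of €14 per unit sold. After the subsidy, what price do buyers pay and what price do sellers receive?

Pre-subsidy: 533/3 - (1/6)q = 49/3 + (1/6)q gives q* = 484 and p* = 97.
With the subsidy, sellers receive ps = pb + 14 for each unit, where pb is the price buyers pay.
On the curves, pb = 533/3 - (1/6)q and ps = 49/3 + (1/6)q; the wedge ps − pb = 14 gives 49/3 + (1/6)q − (533/3 - (1/6)q) = 14, so q' = 526.
Then pb = 533/3 − (1/6)·526 = 90 and ps = 49/3 + (1/6)·526 = 104.

Buyers pay €90; sellers receive €104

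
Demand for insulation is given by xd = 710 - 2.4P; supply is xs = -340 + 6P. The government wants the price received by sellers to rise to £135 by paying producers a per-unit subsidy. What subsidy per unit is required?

Required subsidy s = £35 per unit

At a seller price of 135, quantity supplied is -340 + 6·135 = 470.
Buyers absorb 470 only when they pay Pb with 710 − 2.4·Pb = 470, i.e. Pb = 100.
s = Ps − Pb = 135 − 100 = 35.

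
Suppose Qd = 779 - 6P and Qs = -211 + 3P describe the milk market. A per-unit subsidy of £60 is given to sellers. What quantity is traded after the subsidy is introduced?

Q' = 239

Pre-subsidy: 779 - 6P = -211 + 3P gives P* = 110, Q* = 119.
With the subsidy, sellers receive Ps = Pb + 60 for each unit, where Pb is the price buyers pay.
Supply in terms of Pb becomes Qs = -211 + 3(Pb + 60) = -31 + 3Pb. Setting this equal to demand: 779 - 6Pb = -31 + 3Pb, so Pb = 90.
Sellers receive Ps = 90 + 60 = 150; Q' = 779 − 6·90 = 239.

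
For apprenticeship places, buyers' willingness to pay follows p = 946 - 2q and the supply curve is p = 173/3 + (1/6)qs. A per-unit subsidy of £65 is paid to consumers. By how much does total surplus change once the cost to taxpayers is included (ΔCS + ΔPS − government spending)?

Net change in total surplus = -£975

Pre-subsidy: 946 - 2q = 173/3 + (1/6)q gives q* = 410 and p* = 126.
With the rebate, buyers effectively pay pb = ps − 65, where ps is the price sellers receive.
On the curves, pb = 946 - 2q and ps = 173/3 + (1/6)q; the wedge ps − pb = 65 gives 173/3 + (1/6)q − (946 - 2q) = 65, so q' = 440.
Then pb = 946 − 2·440 = 66 and ps = 173/3 + (1/6)·440 = 131.
ΔCS = ½(410 + 440)(126 − 66) = 25500; ΔPS = ½(410 + 440)(131 − 126) = 2125.
Government spending = 65 × 440 = 28600.
Net change = 25500 + 2125 − 28600 = -975. The loss equals the DWL triangle ½·65·30.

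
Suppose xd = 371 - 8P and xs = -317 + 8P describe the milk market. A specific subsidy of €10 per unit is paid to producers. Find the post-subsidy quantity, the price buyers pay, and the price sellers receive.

Pre-subsidy: 371 - 8P = -317 + 8P gives P* = 43, x* = 27.
With the subsidy, sellers receive Ps = Pb + 10 for each unit, where Pb is the price buyers pay.
Supply in terms of Pb becomes xs = -317 + 8(Pb + 10) = -237 + 8Pb. Setting this equal to demand: 371 - 8Pb = -237 + 8Pb, so Pb = 38.
Sellers receive Ps = 38 + 10 = 48; x' = 371 − 8·38 = 67.

x' = 67; buyers pay €38; sellers receive €48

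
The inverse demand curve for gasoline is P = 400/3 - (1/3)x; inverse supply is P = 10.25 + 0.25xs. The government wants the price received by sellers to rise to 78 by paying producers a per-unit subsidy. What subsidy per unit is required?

Required subsidy s = 35 per unit

At a seller price of 78, quantity supplied is -41 + 4·78 = 271.
Buyers absorb 271 only when they pay Pb = 400/3 − (1/3)·271 = 43.
s = Ps − Pb = 78 − 43 = 35.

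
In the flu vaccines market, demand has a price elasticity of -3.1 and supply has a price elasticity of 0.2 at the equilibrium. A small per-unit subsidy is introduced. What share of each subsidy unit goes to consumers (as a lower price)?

For a small subsidy around the equilibrium, the benefit split depends on the relative slopes, which at a point are proportional to the elasticities.
Buyer share = εs/(εs + |εd|) = 0.2/(0.2 + 3.1) = 2/33; seller share = |εd|/(εs + |εd|) = 31/33.

Consumer share = 2/33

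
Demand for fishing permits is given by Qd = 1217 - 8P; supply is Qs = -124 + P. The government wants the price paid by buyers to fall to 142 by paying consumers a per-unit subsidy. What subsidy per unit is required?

At a buyer price of 142, quantity demanded is 1217 − 8·142 = 81.
Sellers supply 81 only when they receive Ps with -124 + 1·Ps = 81, i.e. Ps = 205.
s = Ps − Pb = 205 − 142 = 63.

Required subsidy s = 63 per unit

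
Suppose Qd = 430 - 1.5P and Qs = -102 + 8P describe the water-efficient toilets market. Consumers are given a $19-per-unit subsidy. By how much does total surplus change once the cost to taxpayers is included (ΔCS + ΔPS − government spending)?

Net change in total surplus = -$228

Pre-subsidy: 430 - 1.5P = -102 + 8P gives P* = 56, Q* = 346.
With the rebate, buyers effectively pay Pb = Ps − 19, where Ps is the price sellers receive.
Demand in terms of Ps becomes Qd = 430 − 1.5(Ps − 19) = 458.5 - 1.5Ps. Setting this equal to supply: 458.5 - 1.5Ps = -102 + 8Ps, so Ps = 59.
Buyers pay Pb = 59 − 19 = 40; Q' = -102 + 8·59 = 370.
ΔCS = ½(346 + 370)(56 − 40) = 5728; ΔPS = ½(346 + 370)(59 − 56) = 1074.
Government spending = 19 × 370 = 7030.
Net change = 5728 + 1074 − 7030 = -228. The loss equals the DWL triangle ½·19·24.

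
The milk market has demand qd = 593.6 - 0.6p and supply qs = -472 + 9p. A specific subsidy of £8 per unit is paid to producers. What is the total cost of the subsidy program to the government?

Pre-subsidy: 593.6 - 0.6p = -472 + 9p gives p* = 111, q* = 527.
With the subsidy, sellers receive ps = pb + 8 for each unit, where pb is the price buyers pay.
Supply in terms of pb becomes qs = -472 + 9(pb + 8) = -400 + 9pb. Setting this equal to demand: 593.6 - 0.6pb = -400 + 9pb, so pb = 103.5.
Sellers receive ps = 103.5 + 8 = 111.5; q' = 593.6 − 0.6·103.5 = 531.5.
Government outlay = subsidy × quantity = 8 × 531.5 = 4252.

Government cost = £4252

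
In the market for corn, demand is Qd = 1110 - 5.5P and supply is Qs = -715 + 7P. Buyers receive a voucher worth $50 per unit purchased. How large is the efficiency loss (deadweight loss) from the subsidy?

Pre-subsidy: 1110 - 5.5P = -715 + 7P gives P* = 146, Q* = 307.
With the rebate, buyers effectively pay Pb = Ps − 50, where Ps is the price sellers receive.
Demand in terms of Ps becomes Qd = 1110 − 5.5(Ps − 50) = 1385 - 5.5Ps. Setting this equal to supply: 1385 - 5.5Ps = -715 + 7Ps, so Ps = 168.
Buyers pay Pb = 168 − 50 = 118; Q' = -715 + 7·168 = 461.
The subsidy expands output by 461 − 307 = 154 past the efficient level; on those units the gap between marginal cost and willingness to pay runs from 0 up to 50.
DWL = ½ × 50 × 154 = 3850.

Deadweight loss = $3850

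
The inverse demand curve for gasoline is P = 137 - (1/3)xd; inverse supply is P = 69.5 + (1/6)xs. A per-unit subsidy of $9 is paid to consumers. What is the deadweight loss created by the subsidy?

Pre-subsidy: 137 - (1/3)x = 69.5 + (1/6)x gives x* = 135 and P* = 92.
With the rebate, buyers effectively pay Pb = Ps − 9, where Ps is the price sellers receive.
On the curves, Pb = 137 - (1/3)x and Ps = 69.5 + (1/6)x; the wedge Ps − Pb = 9 gives 69.5 + (1/6)x − (137 - (1/3)x) = 9, so x' = 153.
Then Pb = 137 − (1/3)·153 = 86 and Ps = 69.5 + (1/6)·153 = 95.
The subsidy expands output by 153 − 135 = 18 past the efficient level; on those units the gap between marginal cost and willingness to pay runs from 0 up to 9.
DWL = ½ × 9 × 18 = 81.

Deadweight loss = $81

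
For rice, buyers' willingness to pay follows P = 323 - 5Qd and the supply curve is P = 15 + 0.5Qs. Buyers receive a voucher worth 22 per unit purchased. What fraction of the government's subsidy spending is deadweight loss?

Pre-subsidy: 323 - 5Q = 15 + 0.5Q gives Q* = 56 and P* = 43.
With the rebate, buyers effectively pay Pb = Ps − 22, where Ps is the price sellers receive.
On the curves, Pb = 323 - 5Q and Ps = 15 + 0.5Q; the wedge Ps − Pb = 22 gives 15 + 0.5Q − (323 - 5Q) = 22, so Q' = 60.
Then Pb = 323 − 5·60 = 23 and Ps = 15 + 0.5·60 = 45.
ΔCS = ½(56 + 60)(43 − 23) = 1160; ΔPS = ½(56 + 60)(45 − 43) = 116.
Government spending = 22 × 60 = 1320.
DWL = ½ × 22 × (60 − 56) = 44; fraction = 44 / 1320 = 1/30.

DWL / government spending = 1/30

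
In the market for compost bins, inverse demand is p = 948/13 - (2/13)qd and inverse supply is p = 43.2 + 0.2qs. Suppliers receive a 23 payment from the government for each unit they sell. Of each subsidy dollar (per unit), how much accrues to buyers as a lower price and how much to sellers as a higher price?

Pre-subsidy: 948/13 - (2/13)q = 43.2 + 0.2q gives q* = 84 and p* = 60.
With the subsidy, sellers receive ps = pb + 23 for each unit, where pb is the price buyers pay.
On the curves, pb = 948/13 - (2/13)q and ps = 43.2 + 0.2q; the wedge ps − pb = 23 gives 43.2 + 0.2q − (948/13 - (2/13)q) = 23, so q' = 149.
Then pb = 948/13 − (2/13)·149 = 50 and ps = 43.2 + 0.2·149 = 73.
Buyers' price falls by p* − pb = 60 − 50 = 10; sellers' price rises by ps − p* = 73 − 60 = 13.

Buyers gain 10 per unit; sellers gain 13 per unit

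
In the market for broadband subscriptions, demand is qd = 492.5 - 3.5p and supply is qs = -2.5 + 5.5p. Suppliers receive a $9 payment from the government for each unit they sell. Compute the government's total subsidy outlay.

Government cost = $2873.25

Pre-subsidy: 492.5 - 3.5p = -2.5 + 5.5p gives p* = 55, q* = 300.
With the subsidy, sellers receive ps = pb + 9 for each unit, where pb is the price buyers pay.
Supply in terms of pb becomes qs = -2.5 + 5.5(pb + 9) = 47 + 5.5pb. Setting this equal to demand: 492.5 - 3.5pb = 47 + 5.5pb, so pb = 49.5.
Sellers receive ps = 49.5 + 9 = 58.5; q' = 492.5 − 3.5·49.5 = 319.25.
Government outlay = subsidy × quantity = 9 × 319.25 = 2873.25.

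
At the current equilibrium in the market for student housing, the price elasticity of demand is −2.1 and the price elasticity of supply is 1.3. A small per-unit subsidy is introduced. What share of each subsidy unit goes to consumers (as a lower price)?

Consumer share = 13/34

For a small subsidy around the equilibrium, the benefit split depends on the relative slopes, which at a point are proportional to the elasticities.
Buyer share = εs/(εs + |εd|) = 1.3/(1.3 + 2.1) = 13/34; seller share = |εd|/(εs + |εd|) = 21/34.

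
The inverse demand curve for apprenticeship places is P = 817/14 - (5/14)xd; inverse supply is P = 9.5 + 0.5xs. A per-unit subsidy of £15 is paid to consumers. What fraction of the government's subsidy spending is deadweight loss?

Pre-subsidy: 817/14 - (5/14)x = 9.5 + 0.5x gives x* = 57 and P* = 38.
With the rebate, buyers effectively pay Pb = Ps − 15, where Ps is the price sellers receive.
On the curves, Pb = 817/14 - (5/14)x and Ps = 9.5 + 0.5x; the wedge Ps − Pb = 15 gives 9.5 + 0.5x − (817/14 - (5/14)x) = 15, so x' = 74.5.
Then Pb = 817/14 − (5/14)·74.5 = 31.75 and Ps = 9.5 + 0.5·74.5 = 46.75.
ΔCS = ½(57 + 74.5)(38 − 31.75) = 410.9375; ΔPS = ½(57 + 74.5)(46.75 − 38) = 575.3125.
Government spending = 15 × 74.5 = 1117.5.
DWL = ½ × 15 × (74.5 − 57) = 131.25; fraction = 131.25 / 1117.5 = 35/298.

DWL / government spending = 35/298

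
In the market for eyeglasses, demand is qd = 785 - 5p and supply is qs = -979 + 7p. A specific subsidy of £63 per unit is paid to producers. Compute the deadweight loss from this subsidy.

Pre-subsidy: 785 - 5p = -979 + 7p gives p* = 147, q* = 50.
With the subsidy, sellers receive ps = pb + 63 for each unit, where pb is the price buyers pay.
Supply in terms of pb becomes qs = -979 + 7(pb + 63) = -538 + 7pb. Setting this equal to demand: 785 - 5pb = -538 + 7pb, so pb = 110.25.
Sellers receive ps = 110.25 + 63 = 173.25; q' = 785 − 5·110.25 = 233.75.
The subsidy expands output by 233.75 − 50 = 183.75 past the efficient level; on those units the gap between marginal cost and willingness to pay runs from 0 up to 63.
DWL = ½ × 63 × 183.75 = 5788.125.

Deadweight loss = £5788.125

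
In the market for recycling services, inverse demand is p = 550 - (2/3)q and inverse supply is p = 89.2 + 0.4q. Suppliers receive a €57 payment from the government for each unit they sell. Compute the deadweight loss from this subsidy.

Deadweight loss = €1522.96875

Pre-subsidy: 550 - (2/3)q = 89.2 + 0.4q gives q* = 432 and p* = 262.
With the subsidy, sellers receive ps = pb + 57 for each unit, where pb is the price buyers pay.
On the curves, pb = 550 - (2/3)q and ps = 89.2 + 0.4q; the wedge ps − pb = 57 gives 89.2 + 0.4q − (550 - (2/3)q) = 57, so q' = 485.4375.
Then pb = 550 − (2/3)·485.4375 = 226.375 and ps = 89.2 + 0.4·485.4375 = 283.375.
The subsidy expands output by 485.4375 − 432 = 53.4375 past the efficient level; on those units the gap between marginal cost and willingness to pay runs from 0 up to 57.
DWL = ½ × 57 × 53.4375 = 1522.96875.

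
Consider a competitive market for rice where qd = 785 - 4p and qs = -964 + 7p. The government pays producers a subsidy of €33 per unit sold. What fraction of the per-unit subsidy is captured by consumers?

Consumer share = 7/11

Pre-subsidy: 785 - 4p = -964 + 7p gives p* = 159, q* = 149.
With the subsidy, sellers receive ps = pb + 33 for each unit, where pb is the price buyers pay.
Supply in terms of pb becomes qs = -964 + 7(pb + 33) = -733 + 7pb. Setting this equal to demand: 785 - 4pb = -733 + 7pb, so pb = 138.
Sellers receive ps = 138 + 33 = 171; q' = 785 − 4·138 = 233.
Buyers' price falls by p* − pb = 159 − 138 = 21; sellers' price rises by ps − p* = 171 − 159 = 12.
So consumers capture 21/33 = 7/11 of each unit of subsidy.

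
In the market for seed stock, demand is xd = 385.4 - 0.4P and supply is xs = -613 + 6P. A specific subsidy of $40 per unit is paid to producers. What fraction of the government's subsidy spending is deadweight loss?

DWL / government spending = 15/676

Pre-subsidy: 385.4 - 0.4P = -613 + 6P gives P* = 156, x* = 323.
With the subsidy, sellers receive Ps = Pb + 40 for each unit, where Pb is the price buyers pay.
Supply in terms of Pb becomes xs = -613 + 6(Pb + 40) = -373 + 6Pb. Setting this equal to demand: 385.4 - 0.4Pb = -373 + 6Pb, so Pb = 118.5.
Sellers receive Ps = 118.5 + 40 = 158.5; x' = 385.4 − 0.4·118.5 = 338.
ΔCS = ½(323 + 338)(156 − 118.5) = 12393.75; ΔPS = ½(323 + 338)(158.5 − 156) = 826.25.
Government spending = 40 × 338 = 13520.
DWL = ½ × 40 × (338 − 323) = 300; fraction = 300 / 13520 = 15/676.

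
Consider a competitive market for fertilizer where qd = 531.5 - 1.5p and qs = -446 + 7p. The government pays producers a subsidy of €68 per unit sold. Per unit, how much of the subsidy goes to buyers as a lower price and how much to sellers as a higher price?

Buyers gain €56 per unit; sellers gain €12 per unit

Pre-subsidy: 531.5 - 1.5p = -446 + 7p gives p* = 115, q* = 359.
With the subsidy, sellers receive ps = pb + 68 for each unit, where pb is the price buyers pay.
Supply in terms of pb becomes qs = -446 + 7(pb + 68) = 30 + 7pb. Setting this equal to demand: 531.5 - 1.5pb = 30 + 7pb, so pb = 59.
Sellers receive ps = 59 + 68 = 127; q' = 531.5 − 1.5·59 = 443.
Buyers' price falls by p* − pb = 115 − 59 = 56; sellers' price rises by ps − p* = 127 − 115 = 12.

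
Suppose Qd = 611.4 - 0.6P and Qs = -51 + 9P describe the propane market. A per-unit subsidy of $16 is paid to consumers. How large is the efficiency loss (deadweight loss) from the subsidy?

Deadweight loss = $72

Pre-subsidy: 611.4 - 0.6P = -51 + 9P gives P* = 69, Q* = 570.
With the rebate, buyers effectively pay Pb = Ps − 16, where Ps is the price sellers receive.
Demand in terms of Ps becomes Qd = 611.4 − 0.6(Ps − 16) = 621 - 0.6Ps. Setting this equal to supply: 621 - 0.6Ps = -51 + 9Ps, so Ps = 70.
Buyers pay Pb = 70 − 16 = 54; Q' = -51 + 9·70 = 579.
The subsidy expands output by 579 − 570 = 9 past the efficient level; on those units the gap between marginal cost and willingness to pay runs from 0 up to 16.
DWL = ½ × 16 × 9 = 72.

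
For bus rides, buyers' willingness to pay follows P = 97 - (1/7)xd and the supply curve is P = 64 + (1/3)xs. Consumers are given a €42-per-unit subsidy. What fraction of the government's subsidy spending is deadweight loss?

DWL / government spending = 0.28

Pre-subsidy: 97 - (1/7)x = 64 + (1/3)x gives x* = 69.3 and P* = 87.1.
With the rebate, buyers effectively pay Pb = Ps − 42, where Ps is the price sellers receive.
On the curves, Pb = 97 - (1/7)x and Ps = 64 + (1/3)x; the wedge Ps − Pb = 42 gives 64 + (1/3)x − (97 - (1/7)x) = 42, so x' = 157.5.
Then Pb = 97 − (1/7)·157.5 = 74.5 and Ps = 64 + (1/3)·157.5 = 116.5.
ΔCS = ½(69.3 + 157.5)(87.1 − 74.5) = 1428.84; ΔPS = ½(69.3 + 157.5)(116.5 − 87.1) = 3333.96.
Government spending = 42 × 157.5 = 6615.
DWL = ½ × 42 × (157.5 − 69.3) = 1852.2; fraction = 1852.2 / 6615 = 0.28.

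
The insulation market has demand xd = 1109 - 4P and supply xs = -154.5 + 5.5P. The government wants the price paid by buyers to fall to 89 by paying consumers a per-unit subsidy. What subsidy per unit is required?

At a buyer price of 89, quantity demanded is 1109 − 4·89 = 753.
Sellers supply 753 only when they receive Ps with -154.5 + 5.5·Ps = 753, i.e. Ps = 165.
s = Ps − Pb = 165 − 89 = 76.

Required subsidy s = 76 per unit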